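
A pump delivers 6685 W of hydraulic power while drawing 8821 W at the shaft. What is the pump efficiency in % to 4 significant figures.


Approach: apply the efficiency ratio, eta = (P_out/P_in)*100.
eta = (6685 / 8821) * 100 = 75.79 %
Therefore the pump efficiency = 75.79 %.


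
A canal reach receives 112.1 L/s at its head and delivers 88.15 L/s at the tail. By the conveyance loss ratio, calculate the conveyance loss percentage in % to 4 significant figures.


Approach: apply the conveyance loss ratio, loss% = ((Q_head - Q_tail)/Q_head)*100.
loss = ((112.1 - 88.15)/112.1)*100 = 21.36 %
Therefore the conveyance loss percentage = 21.36 %.


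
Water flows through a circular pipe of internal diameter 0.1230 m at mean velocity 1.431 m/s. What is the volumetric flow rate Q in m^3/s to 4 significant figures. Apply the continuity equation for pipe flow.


Approach: apply the continuity equation for pipe flow, Q = A * v with A = pi*(D/2)^2.
A = pi*(0.1230/2)^2 = 0.0118823 m^2
Q = 0.0118823 * 1.431 = 0.01700 m^3/s
Therefore the volumetric flow rate Q = 0.01700 m^3/s.


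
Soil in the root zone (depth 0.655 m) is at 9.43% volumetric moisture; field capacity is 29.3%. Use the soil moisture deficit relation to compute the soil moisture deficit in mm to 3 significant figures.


Approach: apply the soil moisture deficit relation, SMD = (FC - theta)/100 * depth * 1000.
SMD = (29.3 - 9.43)/100 * 0.655 * 1000 = 130 mm
Therefore the soil moisture deficit = 130 mm.


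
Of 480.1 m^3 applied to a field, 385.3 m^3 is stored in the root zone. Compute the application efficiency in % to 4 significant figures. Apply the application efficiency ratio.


Approach: apply the application efficiency ratio, Ea = (stored/applied)*100.
Ea = (385.3/480.1)*100 = 80.25 %
Therefore the application efficiency = 80.25 %.


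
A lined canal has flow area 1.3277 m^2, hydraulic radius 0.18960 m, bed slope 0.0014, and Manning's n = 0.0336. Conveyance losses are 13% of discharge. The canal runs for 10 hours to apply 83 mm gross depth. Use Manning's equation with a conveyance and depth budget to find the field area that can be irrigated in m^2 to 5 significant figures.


Approach: apply Manning's equation with a conveyance and depth budget, Q = (1/n)*A*R^(2/3)*S^(1/2); Q_field = Q*(1-loss); Area = Q_field*t/(d/1000).
Step 1 — canal discharge (Manning's equation):
  Q = (1/0.0336) * 1.3277 * 0.18960^(2/3) * 0.0014^(1/2) = 0.4879593 m^3/s
Step 2 — delivered flow: Q_field = 0.4879593*(1 - 13/100) = 0.4245246 m^3/s
Step 3 — volume delivered: V = 0.4245246 * 10*3600 = 15282.88 m^3
Step 4 — area served: A = V / (depth/1000) = 15282.88 / 0.083 = 184130 m^2
Therefore the field area that can be irrigated = 184130 m^2.


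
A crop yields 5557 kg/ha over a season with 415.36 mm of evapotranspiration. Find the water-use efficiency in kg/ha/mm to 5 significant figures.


Approach: apply the water-use efficiency ratio, WUE = yield/ET.
WUE = 5557 / 415.36 = 13.379 kg/ha/mm
Therefore the water-use efficiency = 13.379 kg/ha/mm.


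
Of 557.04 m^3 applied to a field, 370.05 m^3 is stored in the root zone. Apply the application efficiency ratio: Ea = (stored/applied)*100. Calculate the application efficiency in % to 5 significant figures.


Ea = (370.05/557.04)*100 = 66.431 %
Therefore the application efficiency = 66.431 %.


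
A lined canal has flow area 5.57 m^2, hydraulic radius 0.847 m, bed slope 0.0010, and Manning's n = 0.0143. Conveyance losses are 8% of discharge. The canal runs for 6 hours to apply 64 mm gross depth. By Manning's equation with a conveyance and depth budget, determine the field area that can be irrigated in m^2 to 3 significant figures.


Approach: apply Manning's equation with a conveyance and depth budget, Q = (1/n)*A*R^(2/3)*S^(1/2); Q_field = Q*(1-loss); Area = Q_field*t/(d/1000).
Step 1 — canal discharge (Manning's equation):
  Q = (1/0.0143) * 5.57 * 0.847^(2/3) * 0.0010^(1/2) = 11.027 m^3/s
Step 2 — delivered flow: Q_field = 11.027*(1 - 8/100) = 10.144 m^3/s
Step 3 — volume delivered: V = 10.144 * 6*3600 = 219120 m^3
Step 4 — area served: A = V / (depth/1000) = 219120 / 0.064 = 3420000 m^2
Therefore the field area that can be irrigated = 3420000 m^2.


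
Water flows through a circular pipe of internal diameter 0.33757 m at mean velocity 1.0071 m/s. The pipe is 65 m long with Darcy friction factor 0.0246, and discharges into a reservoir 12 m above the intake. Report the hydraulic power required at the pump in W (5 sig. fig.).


Approach: apply continuity + Darcy-Weisbach + hydraulic power, Q = A*v; hf = f*(L/D)*(v^2/(2g)); H = static + hf; P = rho*g*Q*H.
Step 1 — flow rate (continuity, Q = A*v):
  A = pi*(0.33757/2)^2 = 0.08949887 m^2
  Q = 0.08949887 * 1.0071 = 0.09013432 m^3/s
Step 2 — friction head loss (Darcy-Weisbach):
  hf = 0.0246 * (65/0.33757) * (1.0071^2 / (2*9.81))
  hf = 0.2448673 m
Step 3 — total head: H = 12 + 0.2448673 = 12.24487 m
Step 4 — hydraulic power (P = rho*g*Q*H):
  P = 1000 * 9.81 * 0.09013432 * 12.24487 = 10827 W
Therefore the hydraulic power required at the pump = 10827 W.


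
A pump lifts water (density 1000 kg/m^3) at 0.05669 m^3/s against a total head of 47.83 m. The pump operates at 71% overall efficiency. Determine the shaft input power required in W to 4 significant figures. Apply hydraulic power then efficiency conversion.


Approach: apply hydraulic power then efficiency conversion, P = rho*g*Q*H; P_in = P/eta.
Step 1 — hydraulic power (P = rho*g*Q*H):
  P = 1000 * 9.81 * 0.05669 * 47.83 = 26599.6 W
Step 2 — input power: P_in = P/eta = 26599.6 / 0.71 = 37460 W
Therefore the shaft input power required = 37460 W.


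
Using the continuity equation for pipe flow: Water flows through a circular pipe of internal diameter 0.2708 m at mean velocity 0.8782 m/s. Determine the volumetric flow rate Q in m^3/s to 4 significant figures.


Approach: apply the continuity equation for pipe flow, Q = A * v with A = pi*(D/2)^2.
A = pi*(0.2708/2)^2 = 0.0575953 m^2
Q = 0.0575953 * 0.8782 = 0.05058 m^3/s
Therefore the volumetric flow rate Q = 0.05058 m^3/s.


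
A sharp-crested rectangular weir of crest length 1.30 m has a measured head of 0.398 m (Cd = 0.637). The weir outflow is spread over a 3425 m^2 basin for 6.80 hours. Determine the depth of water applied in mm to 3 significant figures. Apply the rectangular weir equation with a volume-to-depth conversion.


Approach: apply the rectangular weir equation with a volume-to-depth conversion, Q = (2/3)*Cd*L*sqrt(2g)*H^1.5; d = Q*t/A * 1000.
Step 1 — weir discharge:
  Q = (2/3)*0.637*1.30*sqrt(2*9.81)*0.398^1.5 = 0.61400 m^3/s
Step 2 — volume: V = 0.61400 * 6.80*3600 = 15031 m^3
Step 3 — depth: d = V/A * 1000 = 15031/3425 * 1000 = 4390 mm
Therefore the depth of water applied = 4390 mm.


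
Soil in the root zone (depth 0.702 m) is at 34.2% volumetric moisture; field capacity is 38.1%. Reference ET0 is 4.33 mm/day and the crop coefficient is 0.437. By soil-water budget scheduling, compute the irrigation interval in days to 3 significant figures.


Approach: apply soil-water budget scheduling, SMD = (FC-theta)/100*depth*1000; ETc = ET0*Kc; interval = SMD/ETc.
Step 1 — soil moisture deficit:
  SMD = (38.1 - 34.2)/100 * 0.702 * 1000 = 27.378 mm
Step 2 — daily crop ET (ETc = ET0*Kc):
  ETc = 4.33 * 0.437 = 1.8922 mm/day
Step 3 — irrigation interval (SMD/ETc):
  interval = 27.378 / 1.8922 = 14.5 days
Therefore the irrigation interval = 14.5 days.


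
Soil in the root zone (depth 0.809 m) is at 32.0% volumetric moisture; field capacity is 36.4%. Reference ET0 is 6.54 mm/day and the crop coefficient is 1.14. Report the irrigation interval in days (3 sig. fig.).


Approach: apply soil-water budget scheduling, SMD = (FC-theta)/100*depth*1000; ETc = ET0*Kc; interval = SMD/ETc.
Step 1 — soil moisture deficit:
  SMD = (36.4 - 32.0)/100 * 0.809 * 1000 = 35.596 mm
Step 2 — daily crop ET (ETc = ET0*Kc):
  ETc = 6.54 * 1.14 = 7.4556 mm/day
Step 3 — irrigation interval (SMD/ETc):
  interval = 35.596 / 7.4556 = 4.77 days
Therefore the irrigation interval = 4.77 days.


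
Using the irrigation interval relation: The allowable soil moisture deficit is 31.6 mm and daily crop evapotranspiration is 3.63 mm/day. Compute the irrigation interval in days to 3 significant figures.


Approach: apply the irrigation interval relation, interval = SMD / ETc.
interval = 31.6 / 3.63 = 8.71 days
Therefore the irrigation interval = 8.71 days.


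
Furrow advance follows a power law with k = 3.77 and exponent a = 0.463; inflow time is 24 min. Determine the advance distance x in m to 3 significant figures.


Approach: apply the power-law advance function, x = k*t^a.
x = 3.77 * 24^0.463 = 16.4 m
Therefore the advance distance x = 16.4 m.


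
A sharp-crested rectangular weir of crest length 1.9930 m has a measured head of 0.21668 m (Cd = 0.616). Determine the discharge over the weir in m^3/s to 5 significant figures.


Approach: apply the rectangular weir equation, Q = (2/3)*Cd*L*sqrt(2g)*H^1.5.
Q = (2/3)*0.616*1.9930*sqrt(2*9.81)*0.21668^1.5 = 0.36566 m^3/s
Therefore the discharge over the weir = 0.36566 m^3/s.


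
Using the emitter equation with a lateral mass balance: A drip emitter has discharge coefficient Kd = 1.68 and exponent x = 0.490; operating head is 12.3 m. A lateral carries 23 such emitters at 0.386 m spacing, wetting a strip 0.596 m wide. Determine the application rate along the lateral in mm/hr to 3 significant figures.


Approach: apply the emitter equation with a lateral mass balance, q = Kd*h^x; Q = n*q; rate = Q/(n*spacing*width).
Step 1 — single emitter flow (q = Kd*h^x):
  q = 1.68 * 12.3^0.490 = 5.7460 L/hr
Step 2 — total lateral flow: Q = 23 * 5.7460 = 132.16 L/hr
Step 3 — wetted area: A = 23 * 0.386 * 0.596 = 5.2913 m^2
Step 4 — application rate: Q/A = 132.16/5.2913 = 25.0 mm/hr
Therefore the application rate along the lateral = 25.0 mm/hr.


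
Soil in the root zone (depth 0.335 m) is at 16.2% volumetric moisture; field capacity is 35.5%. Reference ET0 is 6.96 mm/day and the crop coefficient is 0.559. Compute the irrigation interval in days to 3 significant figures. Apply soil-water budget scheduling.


Approach: apply soil-water budget scheduling, SMD = (FC-theta)/100*depth*1000; ETc = ET0*Kc; interval = SMD/ETc.
Step 1 — soil moisture deficit:
  SMD = (35.5 - 16.2)/100 * 0.335 * 1000 = 64.655 mm
Step 2 — daily crop ET (ETc = ET0*Kc):
  ETc = 6.96 * 0.559 = 3.8906 mm/day
Step 3 — irrigation interval (SMD/ETc):
  interval = 64.655 / 3.8906 = 16.6 days
Therefore the irrigation interval = 16.6 days.


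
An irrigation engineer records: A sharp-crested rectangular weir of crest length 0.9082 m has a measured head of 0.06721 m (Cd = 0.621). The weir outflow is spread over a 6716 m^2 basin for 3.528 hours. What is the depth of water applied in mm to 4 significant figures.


Approach: apply the rectangular weir equation with a volume-to-depth conversion, Q = (2/3)*Cd*L*sqrt(2g)*H^1.5; d = Q*t/A * 1000.
Step 1 — weir discharge:
  Q = (2/3)*0.621*0.9082*sqrt(2*9.81)*0.06721^1.5 = 0.0290190 m^3/s
Step 2 — volume: V = 0.0290190 * 3.528*3600 = 368.564 m^3
Step 3 — depth: d = V/A * 1000 = 368.564/6716 * 1000 = 54.88 mm
Therefore the depth of water applied = 54.88 mm.


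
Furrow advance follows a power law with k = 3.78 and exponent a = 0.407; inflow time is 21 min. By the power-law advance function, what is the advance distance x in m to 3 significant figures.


Approach: apply the power-law advance function, x = k*t^a.
x = 3.78 * 21^0.407 = 13.1 m
Therefore the advance distance x = 13.1 m.


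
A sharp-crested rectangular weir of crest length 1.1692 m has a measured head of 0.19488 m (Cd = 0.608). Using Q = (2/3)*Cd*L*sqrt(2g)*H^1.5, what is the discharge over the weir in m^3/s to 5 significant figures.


Q = (2/3)*0.608*1.1692*sqrt(2*9.81)*0.19488^1.5 = 0.18059 m^3/s
Therefore the discharge over the weir = 0.18059 m^3/s.


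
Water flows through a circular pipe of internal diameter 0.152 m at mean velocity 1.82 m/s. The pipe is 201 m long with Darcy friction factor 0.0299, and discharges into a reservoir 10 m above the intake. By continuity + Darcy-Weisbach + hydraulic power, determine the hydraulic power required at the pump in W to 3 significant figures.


Approach: apply continuity + Darcy-Weisbach + hydraulic power, Q = A*v; hf = f*(L/D)*(v^2/(2g)); H = static + hf; P = rho*g*Q*H.
Step 1 — flow rate (continuity, Q = A*v):
  A = pi*(0.152/2)^2 = 0.018146 m^2
  Q = 0.018146 * 1.82 = 0.033025 m^3/s
Step 2 — friction head loss (Darcy-Weisbach):
  hf = 0.0299 * (201/0.152) * (1.82^2 / (2*9.81))
  hf = 6.6752 m
Step 3 — total head: H = 10 + 6.6752 = 16.675 m
Step 4 — hydraulic power (P = rho*g*Q*H):
  P = 1000 * 9.81 * 0.033025 * 16.675 = 5400 W
Therefore the hydraulic power required at the pump = 5400 W.


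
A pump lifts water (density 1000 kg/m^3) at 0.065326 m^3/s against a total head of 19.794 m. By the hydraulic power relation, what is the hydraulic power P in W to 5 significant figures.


Approach: apply the hydraulic power relation, P = rho*g*Q*H.
P = 1000 * 9.81 * 0.065326 * 19.794 = 12685 W
Therefore the hydraulic power P = 12685 W.


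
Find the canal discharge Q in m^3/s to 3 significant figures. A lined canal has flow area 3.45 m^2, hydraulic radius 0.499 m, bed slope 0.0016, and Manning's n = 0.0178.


Approach: apply Manning's equation, Q = (1/n)*A*R^(2/3)*S^(1/2).
Q = (1/0.0178) * 3.45 * 0.499^(2/3) * 0.0016^(1/2) = 4.88 m^3/s
Therefore the canal discharge Q = 4.88 m^3/s.


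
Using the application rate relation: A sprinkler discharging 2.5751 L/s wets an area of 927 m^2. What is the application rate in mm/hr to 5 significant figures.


Approach: apply the application rate relation, rate = (Q/A)*3600.
rate = (2.5751 / 927) * 3600 = 10.000 mm/hr
Therefore the application rate = 10.000 mm/hr.


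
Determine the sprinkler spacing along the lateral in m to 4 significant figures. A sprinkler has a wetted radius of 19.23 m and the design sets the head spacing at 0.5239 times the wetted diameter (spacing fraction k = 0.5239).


Approach: apply the sprinkler spacing rule (spacing as a fraction of wetted diameter), S = k*(2*R).
S = 0.5239 * (2 * 19.23) = 20.15 m
Therefore the sprinkler spacing along the lateral = 20.15 m.


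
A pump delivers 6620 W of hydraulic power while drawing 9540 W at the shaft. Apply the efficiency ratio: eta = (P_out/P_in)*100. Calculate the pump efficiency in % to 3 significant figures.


eta = (6620 / 9540) * 100 = 69.4 %
Therefore the pump efficiency = 69.4 %.


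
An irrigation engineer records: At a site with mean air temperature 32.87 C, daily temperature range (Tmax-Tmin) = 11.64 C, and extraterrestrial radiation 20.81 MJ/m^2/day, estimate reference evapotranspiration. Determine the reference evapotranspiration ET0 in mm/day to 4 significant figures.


Approach: apply the Hargreaves-Samani method, ET0 = 0.0023*(Tmean+17.8)*sqrt(Tmax-Tmin)*0.408*Ra.
ET0 = 0.0023*(32.87+17.8)*sqrt(11.64)*0.408*20.81 = 3.376 mm/day
Therefore the reference evapotranspiration ET0 = 3.376 mm/day.


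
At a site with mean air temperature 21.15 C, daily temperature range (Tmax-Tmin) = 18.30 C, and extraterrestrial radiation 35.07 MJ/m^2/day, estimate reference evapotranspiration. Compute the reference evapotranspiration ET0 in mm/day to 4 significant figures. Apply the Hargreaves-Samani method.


Approach: apply the Hargreaves-Samani method, ET0 = 0.0023*(Tmean+17.8)*sqrt(Tmax-Tmin)*0.408*Ra.
ET0 = 0.0023*(21.15+17.8)*sqrt(18.30)*0.408*35.07 = 5.483 mm/day
Therefore the reference evapotranspiration ET0 = 5.483 mm/day.


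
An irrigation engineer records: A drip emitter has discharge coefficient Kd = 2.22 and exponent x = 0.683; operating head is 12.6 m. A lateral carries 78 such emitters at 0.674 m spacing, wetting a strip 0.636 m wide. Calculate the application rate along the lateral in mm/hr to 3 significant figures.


Approach: apply the emitter equation with a lateral mass balance, q = Kd*h^x; Q = n*q; rate = Q/(n*spacing*width).
Step 1 — single emitter flow (q = Kd*h^x):
  q = 2.22 * 12.6^0.683 = 12.529 L/hr
Step 2 — total lateral flow: Q = 78 * 12.529 = 977.24 L/hr
Step 3 — wetted area: A = 78 * 0.674 * 0.636 = 33.436 m^2
Step 4 — application rate: Q/A = 977.24/33.436 = 29.2 mm/hr
Therefore the application rate along the lateral = 29.2 mm/hr.


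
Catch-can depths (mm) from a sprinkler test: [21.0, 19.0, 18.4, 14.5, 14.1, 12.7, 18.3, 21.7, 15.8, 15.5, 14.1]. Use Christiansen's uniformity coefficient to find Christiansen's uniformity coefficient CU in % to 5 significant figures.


Approach: apply Christiansen's uniformity coefficient, CU = (1 - mean_abs_deviation/mean)*100.
mean = 16.82727 mm
mean |d_i - mean| = 2.593388 mm
CU = (1 - 2.593388/16.82727)*100 = 84.588 %
Therefore Christiansen's uniformity coefficient CU = 84.588 %.


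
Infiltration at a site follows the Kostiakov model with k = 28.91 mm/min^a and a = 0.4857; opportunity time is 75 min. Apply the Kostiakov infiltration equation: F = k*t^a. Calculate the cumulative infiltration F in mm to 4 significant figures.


F = 28.91 * 75^0.4857 = 235.4 mm
Therefore the cumulative infiltration F = 235.4 mm.


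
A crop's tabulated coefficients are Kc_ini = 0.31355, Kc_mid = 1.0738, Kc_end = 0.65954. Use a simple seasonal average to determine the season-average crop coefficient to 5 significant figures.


Approach: apply a simple seasonal average, Kc_avg = (Kc_ini + Kc_mid + Kc_end)/3.
Kc_avg = (0.31355 + 1.0738 + 0.65954)/3 = 0.68230
Therefore the season-average crop coefficient = 0.68230.


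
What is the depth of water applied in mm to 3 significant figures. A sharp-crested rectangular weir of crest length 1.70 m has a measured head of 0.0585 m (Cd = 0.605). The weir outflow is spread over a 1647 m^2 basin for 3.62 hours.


Approach: apply the rectangular weir equation with a volume-to-depth conversion, Q = (2/3)*Cd*L*sqrt(2g)*H^1.5; d = Q*t/A * 1000.
Step 1 — weir discharge:
  Q = (2/3)*0.605*1.70*sqrt(2*9.81)*0.0585^1.5 = 0.042973 m^3/s
Step 2 — volume: V = 0.042973 * 3.62*3600 = 560.02 m^3
Step 3 — depth: d = V/A * 1000 = 560.02/1647 * 1000 = 340 mm
Therefore the depth of water applied = 340 mm.


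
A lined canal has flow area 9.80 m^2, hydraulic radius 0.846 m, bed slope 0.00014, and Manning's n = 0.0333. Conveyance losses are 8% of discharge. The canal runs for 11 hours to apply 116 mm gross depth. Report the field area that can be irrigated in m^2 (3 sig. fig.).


Approach: apply Manning's equation with a conveyance and depth budget, Q = (1/n)*A*R^(2/3)*S^(1/2); Q_field = Q*(1-loss); Area = Q_field*t/(d/1000).
Step 1 — canal discharge (Manning's equation):
  Q = (1/0.0333) * 9.80 * 0.846^(2/3) * 0.00014^(1/2) = 3.1148 m^3/s
Step 2 — delivered flow: Q_field = 3.1148*(1 - 8/100) = 2.8656 m^3/s
Step 3 — volume delivered: V = 2.8656 * 11*3600 = 113480 m^3
Step 4 — area served: A = V / (depth/1000) = 113480 / 0.116 = 978000 m^2
Therefore the field area that can be irrigated = 978000 m^2.


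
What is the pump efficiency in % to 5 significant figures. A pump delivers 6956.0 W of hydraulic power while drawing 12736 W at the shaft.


Approach: apply the efficiency ratio, eta = (P_out/P_in)*100.
eta = (6956.0 / 12736) * 100 = 54.617 %
Therefore the pump efficiency = 54.617 %.


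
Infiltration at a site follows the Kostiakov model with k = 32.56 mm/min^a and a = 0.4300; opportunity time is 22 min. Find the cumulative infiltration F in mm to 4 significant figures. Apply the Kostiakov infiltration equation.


Approach: apply the Kostiakov infiltration equation, F = k*t^a.
F = 32.56 * 22^0.4300 = 123.0 mm
Therefore the cumulative infiltration F = 123.0 mm.


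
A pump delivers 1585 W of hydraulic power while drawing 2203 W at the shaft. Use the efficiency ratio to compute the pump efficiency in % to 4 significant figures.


Approach: apply the efficiency ratio, eta = (P_out/P_in)*100.
eta = (1585 / 2203) * 100 = 71.95 %
Therefore the pump efficiency = 71.95 %.


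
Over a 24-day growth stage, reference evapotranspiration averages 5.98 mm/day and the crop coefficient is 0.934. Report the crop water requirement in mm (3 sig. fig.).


Approach: apply the crop water requirement relation, CWR = ET0 * Kc * days.
CWR = 5.98 * 0.934 * 24 = 134 mm
Therefore the crop water requirement = 134 mm.


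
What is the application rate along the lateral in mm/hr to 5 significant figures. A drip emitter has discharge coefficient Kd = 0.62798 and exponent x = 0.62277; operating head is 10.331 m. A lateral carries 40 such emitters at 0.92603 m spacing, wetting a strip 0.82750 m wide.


Approach: apply the emitter equation with a lateral mass balance, q = Kd*h^x; Q = n*q; rate = Q/(n*spacing*width).
Step 1 — single emitter flow (q = Kd*h^x):
  q = 0.62798 * 10.331^0.62277 = 2.688582 L/hr
Step 2 — total lateral flow: Q = 40 * 2.688582 = 107.5433 L/hr
Step 3 — wetted area: A = 40 * 0.92603 * 0.82750 = 30.65159 m^2
Step 4 — application rate: Q/A = 107.5433/30.65159 = 3.5086 mm/hr
Therefore the application rate along the lateral = 3.5086 mm/hr.


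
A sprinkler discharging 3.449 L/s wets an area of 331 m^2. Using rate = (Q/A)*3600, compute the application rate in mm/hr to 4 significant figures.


rate = (3.449 / 331) * 3600 = 37.51 mm/hr
Therefore the application rate = 37.51 mm/hr.


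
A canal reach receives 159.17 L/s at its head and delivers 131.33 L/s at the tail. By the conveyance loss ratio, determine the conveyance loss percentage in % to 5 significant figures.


Approach: apply the conveyance loss ratio, loss% = ((Q_head - Q_tail)/Q_head)*100.
loss = ((159.17 - 131.33)/159.17)*100 = 17.491 %
Therefore the conveyance loss percentage = 17.491 %.


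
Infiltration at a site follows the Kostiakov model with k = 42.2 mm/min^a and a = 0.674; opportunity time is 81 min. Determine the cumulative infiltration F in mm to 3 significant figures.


Approach: apply the Kostiakov infiltration equation, F = k*t^a.
F = 42.2 * 81^0.674 = 816 mm
Therefore the cumulative infiltration F = 816 mm.


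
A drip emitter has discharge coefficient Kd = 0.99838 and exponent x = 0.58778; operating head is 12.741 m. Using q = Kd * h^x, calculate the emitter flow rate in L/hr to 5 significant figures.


q = 0.99838 * 12.741^0.58778 = 4.4557 L/hr
Therefore the emitter flow rate = 4.4557 L/hr.


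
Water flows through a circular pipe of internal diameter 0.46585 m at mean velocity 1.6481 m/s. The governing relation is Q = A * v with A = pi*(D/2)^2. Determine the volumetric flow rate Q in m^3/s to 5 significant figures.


A = pi*(0.46585/2)^2 = 0.1704441 m^2
Q = 0.1704441 * 1.6481 = 0.28091 m^3/s
Therefore the volumetric flow rate Q = 0.28091 m^3/s.


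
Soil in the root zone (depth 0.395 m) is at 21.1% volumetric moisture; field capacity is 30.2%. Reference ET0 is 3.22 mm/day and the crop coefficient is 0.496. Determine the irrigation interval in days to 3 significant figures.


Approach: apply soil-water budget scheduling, SMD = (FC-theta)/100*depth*1000; ETc = ET0*Kc; interval = SMD/ETc.
Step 1 — soil moisture deficit:
  SMD = (30.2 - 21.1)/100 * 0.395 * 1000 = 35.945 mm
Step 2 — daily crop ET (ETc = ET0*Kc):
  ETc = 3.22 * 0.496 = 1.5971 mm/day
Step 3 — irrigation interval (SMD/ETc):
  interval = 35.945 / 1.5971 = 22.5 days
Therefore the irrigation interval = 22.5 days.


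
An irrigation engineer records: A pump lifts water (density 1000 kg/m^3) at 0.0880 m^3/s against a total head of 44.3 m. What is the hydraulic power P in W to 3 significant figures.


Approach: apply the hydraulic power relation, P = rho*g*Q*H.
P = 1000 * 9.81 * 0.0880 * 44.3 = 38200 W
Therefore the hydraulic power P = 38200 W.


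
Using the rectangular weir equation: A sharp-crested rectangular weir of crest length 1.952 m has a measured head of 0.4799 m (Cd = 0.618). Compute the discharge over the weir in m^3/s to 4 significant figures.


Approach: apply the rectangular weir equation, Q = (2/3)*Cd*L*sqrt(2g)*H^1.5.
Q = (2/3)*0.618*1.952*sqrt(2*9.81)*0.4799^1.5 = 1.184 m^3/s
Therefore the discharge over the weir = 1.184 m^3/s.


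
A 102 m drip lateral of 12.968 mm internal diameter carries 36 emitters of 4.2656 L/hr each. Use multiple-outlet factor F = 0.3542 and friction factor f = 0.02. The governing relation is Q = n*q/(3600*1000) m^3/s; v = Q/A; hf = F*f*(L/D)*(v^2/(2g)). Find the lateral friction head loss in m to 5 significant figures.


Q = 36*4.2656/(3600*1000) = 4.265600e-05 m^3/s
A = pi*(12.968e-3/2)^2 = 1.320796e-04 m^2, so v = Q/A = 0.3229567 m/s
hf = 0.3542*0.02*(102/0.012968)*(0.3229567^2/(2*9.81)) = 0.29621 m
Therefore the lateral friction head loss = 0.29621 m.


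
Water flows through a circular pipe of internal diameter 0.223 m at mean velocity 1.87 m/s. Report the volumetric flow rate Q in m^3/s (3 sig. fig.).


Approach: apply the continuity equation for pipe flow, Q = A * v with A = pi*(D/2)^2.
A = pi*(0.223/2)^2 = 0.039057 m^2
Q = 0.039057 * 1.87 = 0.0730 m^3/s
Therefore the volumetric flow rate Q = 0.0730 m^3/s.


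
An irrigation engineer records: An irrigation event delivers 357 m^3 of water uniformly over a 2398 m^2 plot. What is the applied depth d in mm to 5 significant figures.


Approach: apply depth from volume over area, d = (V/A)*1000.
d = (357 / 2398) * 1000 = 148.87 mm
Therefore the applied depth d = 148.87 mm.


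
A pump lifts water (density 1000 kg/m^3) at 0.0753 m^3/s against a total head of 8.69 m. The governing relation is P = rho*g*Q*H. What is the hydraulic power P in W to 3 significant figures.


P = 1000 * 9.81 * 0.0753 * 8.69 = 6420 W
Therefore the hydraulic power P = 6420 W.


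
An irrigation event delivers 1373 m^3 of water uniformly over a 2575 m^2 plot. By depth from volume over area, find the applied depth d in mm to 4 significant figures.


Approach: apply depth from volume over area, d = (V/A)*1000.
d = (1373 / 2575) * 1000 = 533.2 mm
Therefore the applied depth d = 533.2 mm.


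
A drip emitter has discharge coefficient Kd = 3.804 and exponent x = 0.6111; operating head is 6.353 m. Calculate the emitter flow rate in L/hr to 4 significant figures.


Approach: apply the emitter characteristic equation, q = Kd * h^x.
q = 3.804 * 6.353^0.6111 = 11.77 L/hr
Therefore the emitter flow rate = 11.77 L/hr.


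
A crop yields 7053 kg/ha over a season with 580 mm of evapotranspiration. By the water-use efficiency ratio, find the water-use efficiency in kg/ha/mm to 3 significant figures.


Approach: apply the water-use efficiency ratio, WUE = yield/ET.
WUE = 7053 / 580 = 12.2 kg/ha/mm
Therefore the water-use efficiency = 12.2 kg/ha/mm.


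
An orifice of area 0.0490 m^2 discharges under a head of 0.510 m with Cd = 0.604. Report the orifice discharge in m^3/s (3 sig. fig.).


Approach: apply the orifice equation, Q = Cd*A*sqrt(2*g*h).
Q = 0.604 * 0.0490 * sqrt(2*9.81*0.510) = 0.0936 m^3/s
Therefore the orifice discharge = 0.0936 m^3/s.


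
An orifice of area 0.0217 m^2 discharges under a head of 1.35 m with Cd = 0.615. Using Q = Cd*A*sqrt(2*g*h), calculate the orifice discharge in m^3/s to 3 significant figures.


Q = 0.615 * 0.0217 * sqrt(2*9.81*1.35) = 0.0687 m^3/s
Therefore the orifice discharge = 0.0687 m^3/s.


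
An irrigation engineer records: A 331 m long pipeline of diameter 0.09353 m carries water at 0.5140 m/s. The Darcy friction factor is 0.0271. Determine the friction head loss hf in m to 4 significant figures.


Approach: apply the Darcy-Weisbach equation, hf = f*(L/D)*(v^2/(2g)).
hf = 0.0271 * (331/0.09353) * (0.5140^2 / (2*9.81))
hf = 1.291 m
Therefore the friction head loss hf = 1.291 m.


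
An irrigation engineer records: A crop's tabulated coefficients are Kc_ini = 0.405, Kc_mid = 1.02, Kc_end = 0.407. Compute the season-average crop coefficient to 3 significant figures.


Approach: apply a simple seasonal average, Kc_avg = (Kc_ini + Kc_mid + Kc_end)/3.
Kc_avg = (0.405 + 1.02 + 0.407)/3 = 0.611
Therefore the season-average crop coefficient = 0.611.


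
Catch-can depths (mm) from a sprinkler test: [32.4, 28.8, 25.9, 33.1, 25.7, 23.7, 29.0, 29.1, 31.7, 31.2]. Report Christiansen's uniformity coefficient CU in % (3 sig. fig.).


Approach: apply Christiansen's uniformity coefficient, CU = (1 - mean_abs_deviation/mean)*100.
mean = 29.060 mm
mean |d_i - mean| = 2.4400 mm
CU = (1 - 2.4400/29.060)*100 = 91.6 %
Therefore Christiansen's uniformity coefficient CU = 91.6 %.


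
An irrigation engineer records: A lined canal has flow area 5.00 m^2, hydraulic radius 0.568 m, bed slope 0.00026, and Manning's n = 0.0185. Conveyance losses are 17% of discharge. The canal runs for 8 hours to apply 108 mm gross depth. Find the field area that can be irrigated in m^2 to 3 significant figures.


Approach: apply Manning's equation with a conveyance and depth budget, Q = (1/n)*A*R^(2/3)*S^(1/2); Q_field = Q*(1-loss); Area = Q_field*t/(d/1000).
Step 1 — canal discharge (Manning's equation):
  Q = (1/0.0185) * 5.00 * 0.568^(2/3) * 0.00026^(1/2) = 2.9889 m^3/s
Step 2 — delivered flow: Q_field = 2.9889*(1 - 17/100) = 2.4808 m^3/s
Step 3 — volume delivered: V = 2.4808 * 8*3600 = 71448 m^3
Step 4 — area served: A = V / (depth/1000) = 71448 / 0.108 = 662000 m^2
Therefore the field area that can be irrigated = 662000 m^2.


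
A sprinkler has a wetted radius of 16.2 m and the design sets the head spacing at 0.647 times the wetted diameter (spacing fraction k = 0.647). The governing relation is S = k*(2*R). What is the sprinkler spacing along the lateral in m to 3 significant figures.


S = 0.647 * (2 * 16.2) = 21.0 m
Therefore the sprinkler spacing along the lateral = 21.0 m.


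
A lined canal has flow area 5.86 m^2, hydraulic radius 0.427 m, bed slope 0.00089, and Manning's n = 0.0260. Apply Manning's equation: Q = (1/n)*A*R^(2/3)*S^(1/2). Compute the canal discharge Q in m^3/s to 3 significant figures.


Q = (1/0.0260) * 5.86 * 0.427^(2/3) * 0.00089^(1/2) = 3.81 m^3/s
Therefore the canal discharge Q = 3.81 m^3/s.


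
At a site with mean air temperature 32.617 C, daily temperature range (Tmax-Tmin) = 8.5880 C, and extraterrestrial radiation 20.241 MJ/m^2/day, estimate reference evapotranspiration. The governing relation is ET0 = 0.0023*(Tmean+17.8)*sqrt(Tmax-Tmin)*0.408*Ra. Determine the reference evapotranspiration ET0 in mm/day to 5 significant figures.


ET0 = 0.0023*(32.617+17.8)*sqrt(8.5880)*0.408*20.241 = 2.8064 mm/day
Therefore the reference evapotranspiration ET0 = 2.8064 mm/day.


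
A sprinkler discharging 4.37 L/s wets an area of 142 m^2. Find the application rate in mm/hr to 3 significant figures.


Approach: apply the application rate relation, rate = (Q/A)*3600.
rate = (4.37 / 142) * 3600 = 111 mm/hr
Therefore the application rate = 111 mm/hr.


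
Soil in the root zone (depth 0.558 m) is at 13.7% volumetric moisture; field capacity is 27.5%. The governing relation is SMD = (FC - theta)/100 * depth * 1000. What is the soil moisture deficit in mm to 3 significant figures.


SMD = (27.5 - 13.7)/100 * 0.558 * 1000 = 77.0 mm
Therefore the soil moisture deficit = 77.0 mm.


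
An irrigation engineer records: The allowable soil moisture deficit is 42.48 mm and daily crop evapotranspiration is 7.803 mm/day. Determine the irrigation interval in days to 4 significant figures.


Approach: apply the irrigation interval relation, interval = SMD / ETc.
interval = 42.48 / 7.803 = 5.444 days
Therefore the irrigation interval = 5.444 days.


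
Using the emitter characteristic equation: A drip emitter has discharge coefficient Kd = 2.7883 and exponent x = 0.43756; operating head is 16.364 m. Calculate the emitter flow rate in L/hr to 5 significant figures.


Approach: apply the emitter characteristic equation, q = Kd * h^x.
q = 2.7883 * 16.364^0.43756 = 9.4730 L/hr
Therefore the emitter flow rate = 9.4730 L/hr.


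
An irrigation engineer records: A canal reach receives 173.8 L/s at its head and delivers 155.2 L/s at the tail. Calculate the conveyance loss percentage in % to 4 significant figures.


Approach: apply the conveyance loss ratio, loss% = ((Q_head - Q_tail)/Q_head)*100.
loss = ((173.8 - 155.2)/173.8)*100 = 10.70 %
Therefore the conveyance loss percentage = 10.70 %.


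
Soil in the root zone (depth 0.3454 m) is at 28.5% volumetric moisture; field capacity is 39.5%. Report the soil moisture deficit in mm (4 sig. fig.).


Approach: apply the soil moisture deficit relation, SMD = (FC - theta)/100 * depth * 1000.
SMD = (39.5 - 28.5)/100 * 0.3454 * 1000 = 37.99 mm
Therefore the soil moisture deficit = 37.99 mm.


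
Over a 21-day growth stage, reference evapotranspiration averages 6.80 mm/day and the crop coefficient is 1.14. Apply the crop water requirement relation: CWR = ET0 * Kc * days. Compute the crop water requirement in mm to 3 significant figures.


CWR = 6.80 * 1.14 * 21 = 163 mm
Therefore the crop water requirement = 163 mm.


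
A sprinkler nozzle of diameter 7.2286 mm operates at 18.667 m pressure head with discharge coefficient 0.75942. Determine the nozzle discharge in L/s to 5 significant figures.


Approach: apply the orifice equation, Q = Cd*A*sqrt(2*g*h), A = pi*(d/2)^2.
A = pi*(7.2286e-3/2)^2 = 4.103914e-05 m^2
Q = 0.75942 * 4.103914e-05 * sqrt(2*9.81*18.667) * 1000 = 0.59644 L/s
Therefore the nozzle discharge = 0.59644 L/s.


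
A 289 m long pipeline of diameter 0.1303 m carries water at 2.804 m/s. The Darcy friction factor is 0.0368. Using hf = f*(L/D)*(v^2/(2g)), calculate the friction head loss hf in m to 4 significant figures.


hf = 0.0368 * (289/0.1303) * (2.804^2 / (2*9.81))
hf = 32.71 m
Therefore the friction head loss hf = 32.71 m.


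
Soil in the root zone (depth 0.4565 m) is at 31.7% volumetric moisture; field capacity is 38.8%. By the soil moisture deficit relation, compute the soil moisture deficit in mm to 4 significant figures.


Approach: apply the soil moisture deficit relation, SMD = (FC - theta)/100 * depth * 1000.
SMD = (38.8 - 31.7)/100 * 0.4565 * 1000 = 32.41 mm
Therefore the soil moisture deficit = 32.41 mm.


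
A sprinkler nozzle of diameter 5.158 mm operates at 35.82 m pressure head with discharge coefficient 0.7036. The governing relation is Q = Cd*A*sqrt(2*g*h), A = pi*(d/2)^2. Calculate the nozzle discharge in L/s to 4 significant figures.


A = pi*(5.158e-3/2)^2 = 2.08955e-05 m^2
Q = 0.7036 * 2.08955e-05 * sqrt(2*9.81*35.82) * 1000 = 0.3898 L/s
Therefore the nozzle discharge = 0.3898 L/s.


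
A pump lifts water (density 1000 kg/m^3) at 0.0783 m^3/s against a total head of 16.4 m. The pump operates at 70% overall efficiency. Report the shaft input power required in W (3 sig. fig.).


Approach: apply hydraulic power then efficiency conversion, P = rho*g*Q*H; P_in = P/eta.
Step 1 — hydraulic power (P = rho*g*Q*H):
  P = 1000 * 9.81 * 0.0783 * 16.4 = 12597 W
Step 2 — input power: P_in = P/eta = 12597 / 0.7 = 18000 W
Therefore the shaft input power required = 18000 W.


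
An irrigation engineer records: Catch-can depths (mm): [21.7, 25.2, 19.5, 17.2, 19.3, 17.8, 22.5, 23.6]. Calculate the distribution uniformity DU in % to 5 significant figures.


Approach: apply the low-quarter distribution uniformity, DU = (mean of lowest quarter of readings / overall mean)*100.
sorted lowest 2 of 8: [17.2, 17.8] -> mean = 17.50000 mm
overall mean = 20.85000 mm
DU = (17.50000/20.85000)*100 = 83.933 %
Therefore the distribution uniformity DU = 83.933 %.


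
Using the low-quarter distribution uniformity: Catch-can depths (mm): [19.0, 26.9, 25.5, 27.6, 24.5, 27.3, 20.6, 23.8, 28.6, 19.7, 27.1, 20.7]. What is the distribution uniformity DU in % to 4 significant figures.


Approach: apply the low-quarter distribution uniformity, DU = (mean of lowest quarter of readings / overall mean)*100.
sorted lowest 3 of 12: [19.0, 19.7, 20.6] -> mean = 19.7667 mm
overall mean = 24.2750 mm
DU = (19.7667/24.2750)*100 = 81.43 %
Therefore the distribution uniformity DU = 81.43 %.


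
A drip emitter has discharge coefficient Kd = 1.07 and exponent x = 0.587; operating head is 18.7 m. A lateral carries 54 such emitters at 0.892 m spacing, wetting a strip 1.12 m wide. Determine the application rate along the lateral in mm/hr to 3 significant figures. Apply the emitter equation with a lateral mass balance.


Approach: apply the emitter equation with a lateral mass balance, q = Kd*h^x; Q = n*q; rate = Q/(n*spacing*width).
Step 1 — single emitter flow (q = Kd*h^x):
  q = 1.07 * 18.7^0.587 = 5.9697 L/hr
Step 2 — total lateral flow: Q = 54 * 5.9697 = 322.37 L/hr
Step 3 — wetted area: A = 54 * 0.892 * 1.12 = 53.948 m^2
Step 4 — application rate: Q/A = 322.37/53.948 = 5.98 mm/hr
Therefore the application rate along the lateral = 5.98 mm/hr.


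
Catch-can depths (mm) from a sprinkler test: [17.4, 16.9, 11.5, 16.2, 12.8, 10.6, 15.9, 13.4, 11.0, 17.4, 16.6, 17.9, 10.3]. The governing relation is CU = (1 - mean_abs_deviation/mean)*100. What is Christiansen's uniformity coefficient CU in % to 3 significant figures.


mean = 14.454 mm
mean |d_i - mean| = 2.6343 mm
CU = (1 - 2.6343/14.454)*100 = 81.8 %
Therefore Christiansen's uniformity coefficient CU = 81.8 %.


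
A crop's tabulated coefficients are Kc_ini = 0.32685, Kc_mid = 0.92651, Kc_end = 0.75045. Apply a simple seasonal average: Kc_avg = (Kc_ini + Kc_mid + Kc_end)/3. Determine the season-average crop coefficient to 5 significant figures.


Kc_avg = (0.32685 + 0.92651 + 0.75045)/3 = 0.66794
Therefore the season-average crop coefficient = 0.66794.


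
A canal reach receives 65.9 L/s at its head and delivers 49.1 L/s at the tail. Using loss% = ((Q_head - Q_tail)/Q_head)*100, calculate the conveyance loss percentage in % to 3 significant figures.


loss = ((65.9 - 49.1)/65.9)*100 = 25.5 %
Therefore the conveyance loss percentage = 25.5 %.


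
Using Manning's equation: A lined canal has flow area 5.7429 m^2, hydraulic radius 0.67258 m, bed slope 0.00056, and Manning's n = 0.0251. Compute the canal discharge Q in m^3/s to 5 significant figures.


Approach: apply Manning's equation, Q = (1/n)*A*R^(2/3)*S^(1/2).
Q = (1/0.0251) * 5.7429 * 0.67258^(2/3) * 0.00056^(1/2) = 4.1564 m^3/s
Therefore the canal discharge Q = 4.1564 m^3/s.


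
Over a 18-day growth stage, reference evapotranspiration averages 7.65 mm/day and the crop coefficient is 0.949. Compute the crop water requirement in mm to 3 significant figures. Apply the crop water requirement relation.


Approach: apply the crop water requirement relation, CWR = ET0 * Kc * days.
CWR = 7.65 * 0.949 * 18 = 131 mm
Therefore the crop water requirement = 131 mm.


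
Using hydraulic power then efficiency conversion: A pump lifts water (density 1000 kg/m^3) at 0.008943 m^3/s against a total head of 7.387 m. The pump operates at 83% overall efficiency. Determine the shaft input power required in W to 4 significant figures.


Approach: apply hydraulic power then efficiency conversion, P = rho*g*Q*H; P_in = P/eta.
Step 1 — hydraulic power (P = rho*g*Q*H):
  P = 1000 * 9.81 * 0.008943 * 7.387 = 648.068 W
Step 2 — input power: P_in = P/eta = 648.068 / 0.83 = 780.8 W
Therefore the shaft input power required = 780.8 W.


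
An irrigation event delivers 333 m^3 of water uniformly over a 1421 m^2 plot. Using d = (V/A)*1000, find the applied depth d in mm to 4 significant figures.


d = (333 / 1421) * 1000 = 234.3 mm
Therefore the applied depth d = 234.3 mm.


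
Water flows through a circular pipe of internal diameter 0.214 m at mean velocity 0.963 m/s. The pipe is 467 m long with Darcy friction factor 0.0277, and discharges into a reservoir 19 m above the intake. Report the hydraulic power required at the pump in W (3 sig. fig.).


Approach: apply continuity + Darcy-Weisbach + hydraulic power, Q = A*v; hf = f*(L/D)*(v^2/(2g)); H = static + hf; P = rho*g*Q*H.
Step 1 — flow rate (continuity, Q = A*v):
  A = pi*(0.214/2)^2 = 0.035968 m^2
  Q = 0.035968 * 0.963 = 0.034637 m^3/s
Step 2 — friction head loss (Darcy-Weisbach):
  hf = 0.0277 * (467/0.214) * (0.963^2 / (2*9.81))
  hf = 2.8572 m
Step 3 — total head: H = 19 + 2.8572 = 21.857 m
Step 4 — hydraulic power (P = rho*g*Q*H):
  P = 1000 * 9.81 * 0.034637 * 21.857 = 7430 W
Therefore the hydraulic power required at the pump = 7430 W.
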